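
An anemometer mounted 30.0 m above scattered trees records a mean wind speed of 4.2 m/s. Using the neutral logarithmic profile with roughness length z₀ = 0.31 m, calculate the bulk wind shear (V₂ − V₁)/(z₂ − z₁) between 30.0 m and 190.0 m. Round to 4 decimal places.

0.0106 m/s/m

Log law: V₂ = V₁ · ln(z₂/z₀)/ln(z₁/z₀) = 4.2 × 6.4182/4.5724 = 5.8955 m/s
ΔV/Δz = (5.8955 − 4.2)/(190.0 − 30.0) = 1.6955/160.0000 = 0.01060 m/s/m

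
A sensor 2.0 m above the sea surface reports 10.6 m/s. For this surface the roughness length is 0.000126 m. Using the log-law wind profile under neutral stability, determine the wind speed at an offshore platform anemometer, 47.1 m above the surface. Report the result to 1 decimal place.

Log law: V(z) ∝ ln(z/z₀), so V₂/V₁ = ln(z₂/z₀) / ln(z₁/z₀).
ln(47.1/0.000126) = 12.8315, ln(2.0/0.000126) = 9.6724
V₂ = 10.6 × 12.8315/9.6724 = 10.6 × 1.3266 = 14.0621 m/s

14.1 m/s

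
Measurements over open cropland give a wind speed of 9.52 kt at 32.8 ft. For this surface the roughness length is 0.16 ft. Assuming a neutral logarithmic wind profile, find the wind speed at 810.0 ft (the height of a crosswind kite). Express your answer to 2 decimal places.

15.25 kt

Log law: V(z) ∝ ln(z/z₀), so V₂/V₁ = ln(z₂/z₀) / ln(z₁/z₀).
ln(810.0/0.16) = 8.5296, ln(32.8/0.16) = 5.3230
V₂ = 9.52 × 8.5296/5.3230 = 9.52 × 1.6024 = 15.2549 kt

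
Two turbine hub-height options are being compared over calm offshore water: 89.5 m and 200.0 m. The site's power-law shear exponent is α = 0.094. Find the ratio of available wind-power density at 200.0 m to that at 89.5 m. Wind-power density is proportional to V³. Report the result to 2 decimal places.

Speed ratio: V_B/V_A = (z_B/z_A)^α = (200.0/89.5)^0.094 = (2.2346)^0.094 = 1.07851
Power-density ratio: P_B/P_A = (V_B/V_A)³ = (1.07851)³ = 1.25452

1.25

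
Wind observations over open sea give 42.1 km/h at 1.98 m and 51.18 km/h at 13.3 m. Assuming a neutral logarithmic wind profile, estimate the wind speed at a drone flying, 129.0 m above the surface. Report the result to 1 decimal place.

Log law: V ∝ ln(z/z₀). From the pair, with r = V₁/V₂ = 0.82259,
ln z₀ = (ln z₁ − r·ln z₂)/(1 − r) = (0.6831 − 0.82259×2.5878)/0.17741 = -8.1480 → z₀ = 0.0002893 m
V₃ = V₁ · ln(z₃/z₀)/ln(z₁/z₀) = 42.1 × 13.0078/8.8311 = 62.0114 km/h

62.0 km/h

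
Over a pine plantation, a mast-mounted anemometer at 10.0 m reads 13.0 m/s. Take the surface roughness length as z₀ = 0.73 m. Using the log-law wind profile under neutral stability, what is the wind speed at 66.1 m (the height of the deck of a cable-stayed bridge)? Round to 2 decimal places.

22.38 m/s

Log law: V(z) ∝ ln(z/z₀), so V₂/V₁ = ln(z₂/z₀) / ln(z₁/z₀).
ln(66.1/0.73) = 4.5059, ln(10.0/0.73) = 2.6173
V₂ = 13.0 × 4.5059/2.6173 = 13.0 × 1.7216 = 22.3805 m/s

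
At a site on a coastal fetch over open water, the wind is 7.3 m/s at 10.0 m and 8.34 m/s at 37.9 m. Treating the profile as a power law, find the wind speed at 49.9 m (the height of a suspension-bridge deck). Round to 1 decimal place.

8.6 m/s

First find α: α = ln(V₂/V₁)/ln(z₂/z₁) = ln(8.34/7.3)/ln(37.9/10.0) = 0.13319/1.33237 = 0.1000
Extrapolate from 37.9 m to 49.9 m: V₃ = 8.34 × (49.9/37.9)^0.1000 = 8.34 × 1.0279 = 8.5725 m/s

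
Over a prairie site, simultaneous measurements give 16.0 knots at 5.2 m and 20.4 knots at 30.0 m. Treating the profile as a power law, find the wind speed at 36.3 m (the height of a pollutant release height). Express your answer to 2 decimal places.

First find α: α = ln(V₂/V₁)/ln(z₂/z₁) = ln(20.4/16.0)/ln(30.0/5.2) = 0.24295/1.75254 = 0.1386
Extrapolate from 30.0 m to 36.3 m: V₃ = 20.4 × (36.3/30.0)^0.1386 = 20.4 × 1.0268 = 20.9463 knots

20.95 knots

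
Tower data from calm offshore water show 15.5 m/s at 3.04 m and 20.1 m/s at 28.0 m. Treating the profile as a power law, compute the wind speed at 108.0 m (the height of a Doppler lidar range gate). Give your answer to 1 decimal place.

23.5 m/s

First find α: α = ln(V₂/V₁)/ln(z₂/z₁) = ln(20.1/15.5)/ln(28.0/3.04) = 0.25988/2.22035 = 0.1170
Extrapolate from 28.0 m to 108.0 m: V₃ = 20.1 × (108.0/28.0)^0.1170 = 20.1 × 1.1712 = 23.5405 m/s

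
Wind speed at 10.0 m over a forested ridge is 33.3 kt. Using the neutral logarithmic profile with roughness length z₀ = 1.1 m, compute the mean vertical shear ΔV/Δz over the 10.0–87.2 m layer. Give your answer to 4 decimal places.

0.4232 kt/m

Log law: V₂ = V₁ · ln(z₂/z₀)/ln(z₁/z₀) = 33.3 × 4.3729/2.2073 = 65.9716 kt
ΔV/Δz = (65.9716 − 33.3)/(87.2 − 10.0) = 32.6716/77.2000 = 0.42321 kt/m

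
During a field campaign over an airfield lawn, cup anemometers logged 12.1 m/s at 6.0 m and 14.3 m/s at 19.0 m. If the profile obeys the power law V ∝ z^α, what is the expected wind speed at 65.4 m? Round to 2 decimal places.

17.11 m/s

First find α: α = ln(V₂/V₁)/ln(z₂/z₁) = ln(14.3/12.1)/ln(19.0/6.0) = 0.16705/1.15268 = 0.1449
Extrapolate from 19.0 m to 65.4 m: V₃ = 14.3 × (65.4/19.0)^0.1449 = 14.3 × 1.1962 = 17.1055 m/s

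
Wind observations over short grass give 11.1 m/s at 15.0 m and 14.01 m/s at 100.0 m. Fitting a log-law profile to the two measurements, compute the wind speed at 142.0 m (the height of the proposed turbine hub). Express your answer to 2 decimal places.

14.55 m/s

Log law: V ∝ ln(z/z₀). From the pair, with r = V₁/V₂ = 0.79229,
ln z₀ = (ln z₁ − r·ln z₂)/(1 − r) = (2.7081 − 0.79229×4.6052)/0.20771 = -4.5284 → z₀ = 0.01080 m
V₃ = V₁ · ln(z₃/z₀)/ln(z₁/z₀) = 11.1 × 9.4842/7.2364 = 14.5479 m/s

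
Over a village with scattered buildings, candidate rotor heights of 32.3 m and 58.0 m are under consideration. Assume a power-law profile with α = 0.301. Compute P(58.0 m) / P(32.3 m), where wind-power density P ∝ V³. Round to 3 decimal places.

Speed ratio: V_B/V_A = (z_B/z_A)^α = (58.0/32.3)^0.301 = (1.7957)^0.301 = 1.19267
Power-density ratio: P_B/P_A = (V_B/V_A)³ = (1.19267)³ = 1.69655

1.697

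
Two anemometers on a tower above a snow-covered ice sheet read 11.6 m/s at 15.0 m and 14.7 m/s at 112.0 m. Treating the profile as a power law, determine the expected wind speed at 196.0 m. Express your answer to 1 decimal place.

15.7 m/s

First find α: α = ln(V₂/V₁)/ln(z₂/z₁) = ln(14.7/11.6)/ln(112.0/15.0) = 0.23684/2.01045 = 0.1178
Extrapolate from 112.0 m to 196.0 m: V₃ = 14.7 × (196.0/112.0)^0.1178 = 14.7 × 1.0681 = 15.7018 m/s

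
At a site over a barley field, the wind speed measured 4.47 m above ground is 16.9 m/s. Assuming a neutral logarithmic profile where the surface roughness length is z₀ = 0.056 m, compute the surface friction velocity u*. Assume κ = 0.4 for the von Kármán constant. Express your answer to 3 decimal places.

Log law: V(z) = (u*/κ) · ln(z/z₀) ⇒ u* = κ · V / ln(z/z₀)
u* = 0.4 × 16.9 / ln(4.47/0.056) = 0.4 × 16.9 / 4.3798
   = 6.7600 / 4.3798 = 1.5435 m/s

u* ≈ 1.543 m/s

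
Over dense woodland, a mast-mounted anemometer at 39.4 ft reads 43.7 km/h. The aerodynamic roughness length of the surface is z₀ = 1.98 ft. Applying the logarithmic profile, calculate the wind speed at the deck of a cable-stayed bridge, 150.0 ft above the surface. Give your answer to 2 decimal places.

Log law: V(z) ∝ ln(z/z₀), so V₂/V₁ = ln(z₂/z₀) / ln(z₁/z₀).
ln(150.0/1.98) = 4.3275, ln(39.4/1.98) = 2.9907
V₂ = 43.7 × 4.3275/2.9907 = 43.7 × 1.4470 = 63.2345 km/h

63.23 km/h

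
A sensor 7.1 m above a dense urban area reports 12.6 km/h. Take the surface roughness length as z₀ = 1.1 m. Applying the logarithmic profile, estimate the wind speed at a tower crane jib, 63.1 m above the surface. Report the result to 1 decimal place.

27.4 km/h

Log law: V(z) ∝ ln(z/z₀), so V₂/V₁ = ln(z₂/z₀) / ln(z₁/z₀).
ln(63.1/1.1) = 4.0494, ln(7.1/1.1) = 1.8648
V₂ = 12.6 × 4.0494/1.8648 = 12.6 × 2.1715 = 27.3611 km/h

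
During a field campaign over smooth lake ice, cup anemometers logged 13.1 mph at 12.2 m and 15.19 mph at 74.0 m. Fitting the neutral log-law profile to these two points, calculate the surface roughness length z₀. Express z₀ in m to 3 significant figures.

Log law: V(z) ∝ ln(z/z₀). With r = V₁/V₂ = 13.1/15.19 = 0.86241,
r · ln(z₂/z₀) = ln(z₁/z₀) ⇒ ln z₀ = (ln z₁ − r·ln z₂)/(1 − r)
ln z₀ = (2.50144 − 0.86241×4.30407) / 0.13759 = -8.7973
z₀ = exp(-8.7973) = 0.0001511 m

z₀ ≈ 0.000151 m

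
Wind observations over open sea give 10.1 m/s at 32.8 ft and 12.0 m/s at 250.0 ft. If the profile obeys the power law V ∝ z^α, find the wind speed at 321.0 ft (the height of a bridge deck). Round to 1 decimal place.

12.3 m/s

First find α: α = ln(V₂/V₁)/ln(z₂/z₁) = ln(12.0/10.1)/ln(250.0/32.8) = 0.17237/2.03103 = 0.0849
Extrapolate from 250.0 ft to 321.0 ft: V₃ = 12.0 × (321.0/250.0)^0.0849 = 12.0 × 1.0214 = 12.2573 m/s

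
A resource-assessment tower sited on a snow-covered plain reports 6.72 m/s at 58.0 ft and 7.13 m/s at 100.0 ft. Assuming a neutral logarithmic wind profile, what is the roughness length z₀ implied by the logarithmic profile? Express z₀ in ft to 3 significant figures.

z₀ ≈ 0.00769 ft

Log law: V(z) ∝ ln(z/z₀). With r = V₁/V₂ = 6.72/7.13 = 0.94250,
r · ln(z₂/z₀) = ln(z₁/z₀) ⇒ ln z₀ = (ln z₁ − r·ln z₂)/(1 − r)
ln z₀ = (4.06044 − 0.94250×4.60517) / 0.05750 = -4.8678
z₀ = exp(-4.8678) = 0.007691 ft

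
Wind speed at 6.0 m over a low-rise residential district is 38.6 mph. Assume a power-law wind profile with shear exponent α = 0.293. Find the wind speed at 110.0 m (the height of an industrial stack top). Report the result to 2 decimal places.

90.51 mph

Power-law profile: V₂ = V₁ · (z₂/z₁)^α
V₂ = 38.6 × (110.0/6.0)^0.293 = 38.6 × (18.3333)^0.293
    = 38.6 × 2.3449 = 90.5143 mph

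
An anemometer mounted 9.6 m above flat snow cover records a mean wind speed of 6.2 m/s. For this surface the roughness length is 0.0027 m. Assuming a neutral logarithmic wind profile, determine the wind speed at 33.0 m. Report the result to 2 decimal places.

7.14 m/s

Log law: V(z) ∝ ln(z/z₀), so V₂/V₁ = ln(z₂/z₀) / ln(z₁/z₀).
ln(33.0/0.0027) = 9.4110, ln(9.6/0.0027) = 8.1763
V₂ = 6.2 × 9.4110/8.1763 = 6.2 × 1.1510 = 7.1363 m/s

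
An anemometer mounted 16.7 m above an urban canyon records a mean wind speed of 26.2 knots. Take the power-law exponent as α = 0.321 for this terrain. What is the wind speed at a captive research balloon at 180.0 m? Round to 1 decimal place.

Power-law profile: V₂ = V₁ · (z₂/z₁)^α
V₂ = 26.2 × (180.0/16.7)^0.321 = 26.2 × (10.7784)^0.321
    = 26.2 × 2.1451 = 56.2020 knots

56.2 knots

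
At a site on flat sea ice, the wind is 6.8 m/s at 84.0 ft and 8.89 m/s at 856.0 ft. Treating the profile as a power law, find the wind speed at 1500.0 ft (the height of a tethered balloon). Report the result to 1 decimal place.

First find α: α = ln(V₂/V₁)/ln(z₂/z₁) = ln(8.89/6.8)/ln(856.0/84.0) = 0.26800/2.32145 = 0.1154
Extrapolate from 856.0 ft to 1500.0 ft: V₃ = 8.89 × (1500.0/856.0)^0.1154 = 8.89 × 1.0669 = 9.4848 m/s

9.5 m/s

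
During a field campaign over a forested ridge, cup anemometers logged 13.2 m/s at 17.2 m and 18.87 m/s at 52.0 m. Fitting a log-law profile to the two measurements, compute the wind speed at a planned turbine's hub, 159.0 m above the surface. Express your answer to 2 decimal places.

24.60 m/s

Log law: V ∝ ln(z/z₀). From the pair, with r = V₁/V₂ = 0.69952,
ln z₀ = (ln z₁ − r·ln z₂)/(1 − r) = (2.8449 − 0.69952×3.9512)/0.30048 = 0.2693 → z₀ = 1.309 m
V₃ = V₁ · ln(z₃/z₀)/ln(z₁/z₀) = 13.2 × 4.7996/2.5756 = 24.5980 m/s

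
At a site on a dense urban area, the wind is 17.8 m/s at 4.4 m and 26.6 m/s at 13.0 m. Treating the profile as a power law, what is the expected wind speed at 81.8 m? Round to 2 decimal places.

First find α: α = ln(V₂/V₁)/ln(z₂/z₁) = ln(26.6/17.8)/ln(13.0/4.4) = 0.40171/1.08334 = 0.3708
Extrapolate from 13.0 m to 81.8 m: V₃ = 26.6 × (81.8/13.0)^0.3708 = 26.6 × 1.9779 = 52.6122 m/s

52.61 m/s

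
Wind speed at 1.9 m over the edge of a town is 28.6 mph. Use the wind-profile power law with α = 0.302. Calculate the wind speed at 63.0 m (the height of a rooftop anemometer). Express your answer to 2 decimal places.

82.33 mph

Power-law profile: V₂ = V₁ · (z₂/z₁)^α
V₂ = 28.6 × (63.0/1.9)^0.302 = 28.6 × (33.1579)^0.302
    = 28.6 × 2.8788 = 82.3348 mph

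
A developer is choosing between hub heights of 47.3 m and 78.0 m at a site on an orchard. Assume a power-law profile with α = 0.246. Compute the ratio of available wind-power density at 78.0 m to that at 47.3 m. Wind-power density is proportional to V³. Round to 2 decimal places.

1.45

Speed ratio: V_B/V_A = (z_B/z_A)^α = (78.0/47.3)^0.246 = (1.6490)^0.246 = 1.13094
Power-density ratio: P_B/P_A = (V_B/V_A)³ = (1.13094)³ = 1.44650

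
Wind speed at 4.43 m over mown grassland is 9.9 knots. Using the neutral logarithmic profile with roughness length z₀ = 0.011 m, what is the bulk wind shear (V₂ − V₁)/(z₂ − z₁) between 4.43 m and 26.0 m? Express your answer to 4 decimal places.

Log law: V₂ = V₁ · ln(z₂/z₀)/ln(z₁/z₀) = 9.9 × 7.7680/5.9983 = 12.8208 knots
ΔV/Δz = (12.8208 − 9.9)/(26.0 − 4.43) = 2.9208/21.5700 = 0.13541 knots/m

0.1354 knots/m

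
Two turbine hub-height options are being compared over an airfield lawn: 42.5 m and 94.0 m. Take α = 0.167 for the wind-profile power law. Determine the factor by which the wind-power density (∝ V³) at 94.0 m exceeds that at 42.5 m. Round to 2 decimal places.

Speed ratio: V_B/V_A = (z_B/z_A)^α = (94.0/42.5)^0.167 = (2.2118)^0.167 = 1.14175
Power-density ratio: P_B/P_A = (V_B/V_A)³ = (1.14175)³ = 1.48838

1.49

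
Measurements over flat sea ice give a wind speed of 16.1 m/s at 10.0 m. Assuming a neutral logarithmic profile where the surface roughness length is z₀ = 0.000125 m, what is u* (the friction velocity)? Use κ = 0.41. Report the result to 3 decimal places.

Log law: V(z) = (u*/κ) · ln(z/z₀) ⇒ u* = κ · V / ln(z/z₀)
u* = 0.41 × 16.1 / ln(10.0/0.000125) = 0.41 × 16.1 / 11.2898
   = 6.6010 / 11.2898 = 0.5847 m/s

u* ≈ 0.585 m/s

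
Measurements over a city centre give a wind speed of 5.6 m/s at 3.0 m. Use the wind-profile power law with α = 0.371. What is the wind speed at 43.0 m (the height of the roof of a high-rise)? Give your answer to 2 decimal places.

15.04 m/s

Power-law profile: V₂ = V₁ · (z₂/z₁)^α
V₂ = 5.6 × (43.0/3.0)^0.371 = 5.6 × (14.3333)^0.371
    = 5.6 × 2.6854 = 15.0381 m/s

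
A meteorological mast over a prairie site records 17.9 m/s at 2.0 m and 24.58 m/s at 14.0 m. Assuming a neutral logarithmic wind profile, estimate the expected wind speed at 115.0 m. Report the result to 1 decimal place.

31.8 m/s

Log law: V ∝ ln(z/z₀). From the pair, with r = V₁/V₂ = 0.72823,
ln z₀ = (ln z₁ − r·ln z₂)/(1 − r) = (0.6931 − 0.72823×2.6391)/0.27177 = -4.5212 → z₀ = 0.01088 m
V₃ = V₁ · ln(z₃/z₀)/ln(z₁/z₀) = 17.9 × 9.2661/5.2143 = 31.8091 m/s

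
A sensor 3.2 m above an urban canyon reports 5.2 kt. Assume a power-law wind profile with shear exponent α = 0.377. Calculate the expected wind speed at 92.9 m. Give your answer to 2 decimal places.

Power-law profile: V₂ = V₁ · (z₂/z₁)^α
V₂ = 5.2 × (92.9/3.2)^0.377 = 5.2 × (29.0312)^0.377
    = 5.2 × 3.5604 = 18.5141 kt

18.51 kt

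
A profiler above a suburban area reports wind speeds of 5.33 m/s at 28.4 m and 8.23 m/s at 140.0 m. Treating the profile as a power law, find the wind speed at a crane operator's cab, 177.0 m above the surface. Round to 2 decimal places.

First find α: α = ln(V₂/V₁)/ln(z₂/z₁) = ln(8.23/5.33)/ln(140.0/28.4) = 0.43443/1.59525 = 0.2723
Extrapolate from 140.0 m to 177.0 m: V₃ = 8.23 × (177.0/140.0)^0.2723 = 8.23 × 1.0659 = 8.7727 m/s

8.77 m/s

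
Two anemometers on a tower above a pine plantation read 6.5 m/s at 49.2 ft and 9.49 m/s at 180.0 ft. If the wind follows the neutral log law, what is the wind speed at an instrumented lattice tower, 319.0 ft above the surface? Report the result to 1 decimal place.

10.8 m/s

Log law: V ∝ ln(z/z₀). From the pair, with r = V₁/V₂ = 0.68493,
ln z₀ = (ln z₁ − r·ln z₂)/(1 − r) = (3.8959 − 0.68493×5.1930)/0.31507 = 1.0762 → z₀ = 2.933 ft
V₃ = V₁ · ln(z₃/z₀)/ln(z₁/z₀) = 6.5 × 4.6890/2.8197 = 10.8091 m/s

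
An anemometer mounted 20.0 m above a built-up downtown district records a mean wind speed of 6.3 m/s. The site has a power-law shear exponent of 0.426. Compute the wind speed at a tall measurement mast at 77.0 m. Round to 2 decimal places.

11.19 m/s

Power-law profile: V₂ = V₁ · (z₂/z₁)^α
V₂ = 6.3 × (77.0/20.0)^0.426 = 6.3 × (3.8500)^0.426
    = 6.3 × 1.7758 = 11.1879 m/s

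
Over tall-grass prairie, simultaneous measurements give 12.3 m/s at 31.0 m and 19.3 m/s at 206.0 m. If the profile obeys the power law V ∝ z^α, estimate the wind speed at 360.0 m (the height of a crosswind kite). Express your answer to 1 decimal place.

22.0 m/s

First find α: α = ln(V₂/V₁)/ln(z₂/z₁) = ln(19.3/12.3)/ln(206.0/31.0) = 0.45051/1.89389 = 0.2379
Extrapolate from 206.0 m to 360.0 m: V₃ = 19.3 × (360.0/206.0)^0.2379 = 19.3 × 1.1420 = 22.0407 m/s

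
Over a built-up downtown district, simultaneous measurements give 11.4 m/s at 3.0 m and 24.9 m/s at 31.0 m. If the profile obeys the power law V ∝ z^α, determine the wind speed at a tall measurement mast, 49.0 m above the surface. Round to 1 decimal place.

First find α: α = ln(V₂/V₁)/ln(z₂/z₁) = ln(24.9/11.4)/ln(31.0/3.0) = 0.78125/2.33537 = 0.3345
Extrapolate from 31.0 m to 49.0 m: V₃ = 24.9 × (49.0/31.0)^0.3345 = 24.9 × 1.1655 = 29.0212 m/s

29.0 m/s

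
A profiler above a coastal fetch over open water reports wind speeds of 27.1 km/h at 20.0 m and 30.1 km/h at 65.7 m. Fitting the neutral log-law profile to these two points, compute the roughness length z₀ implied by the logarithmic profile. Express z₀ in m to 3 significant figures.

Log law: V(z) ∝ ln(z/z₀). With r = V₁/V₂ = 27.1/30.1 = 0.90033,
r · ln(z₂/z₀) = ln(z₁/z₀) ⇒ ln z₀ = (ln z₁ − r·ln z₂)/(1 − r)
ln z₀ = (2.99573 − 0.90033×4.18510) / 0.09967 = -7.7482
z₀ = exp(-7.7482) = 0.0004315 m

z₀ ≈ 0.000432 m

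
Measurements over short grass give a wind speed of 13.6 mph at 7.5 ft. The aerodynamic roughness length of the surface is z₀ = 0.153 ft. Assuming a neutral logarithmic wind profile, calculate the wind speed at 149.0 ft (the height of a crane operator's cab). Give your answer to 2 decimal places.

24.04 mph

Log law: V(z) ∝ ln(z/z₀), so V₂/V₁ = ln(z₂/z₀) / ln(z₁/z₀).
ln(149.0/0.153) = 6.8813, ln(7.5/0.153) = 3.8922
V₂ = 13.6 × 6.8813/3.8922 = 13.6 × 1.7680 = 24.0442 mph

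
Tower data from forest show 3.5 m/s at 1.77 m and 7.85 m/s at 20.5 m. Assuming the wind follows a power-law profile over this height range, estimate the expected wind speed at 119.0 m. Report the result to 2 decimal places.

First find α: α = ln(V₂/V₁)/ln(z₂/z₁) = ln(7.85/3.5)/ln(20.5/1.77) = 0.80775/2.44945 = 0.3298
Extrapolate from 20.5 m to 119.0 m: V₃ = 7.85 × (119.0/20.5)^0.3298 = 7.85 × 1.7860 = 14.0199 m/s

14.02 m/s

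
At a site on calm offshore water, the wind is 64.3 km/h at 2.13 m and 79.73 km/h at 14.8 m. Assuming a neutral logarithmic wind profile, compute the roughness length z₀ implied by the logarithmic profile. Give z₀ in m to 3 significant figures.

z₀ ≈ 0.000661 m

Log law: V(z) ∝ ln(z/z₀). With r = V₁/V₂ = 64.3/79.73 = 0.80647,
r · ln(z₂/z₀) = ln(z₁/z₀) ⇒ ln z₀ = (ln z₁ − r·ln z₂)/(1 − r)
ln z₀ = (0.75612 − 0.80647×2.69463) / 0.19353 = -7.3220
z₀ = exp(-7.3220) = 0.0006608 m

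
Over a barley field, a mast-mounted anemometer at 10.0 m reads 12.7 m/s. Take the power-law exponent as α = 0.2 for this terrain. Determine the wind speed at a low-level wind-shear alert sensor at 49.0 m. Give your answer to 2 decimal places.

Power-law profile: V₂ = V₁ · (z₂/z₁)^α
V₂ = 12.7 × (49.0/10.0)^0.2 = 12.7 × (4.9000)^0.2
    = 12.7 × 1.3742 = 17.4519 m/s

17.45 m/s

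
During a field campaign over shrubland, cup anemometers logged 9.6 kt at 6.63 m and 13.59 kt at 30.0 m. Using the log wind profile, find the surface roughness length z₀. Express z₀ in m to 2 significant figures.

Log law: V(z) ∝ ln(z/z₀). With r = V₁/V₂ = 9.6/13.59 = 0.70640,
r · ln(z₂/z₀) = ln(z₁/z₀) ⇒ ln z₀ = (ln z₁ − r·ln z₂)/(1 − r)
ln z₀ = (1.89160 − 0.70640×3.40120) / 0.29360 = -1.7405
z₀ = exp(-1.7405) = 0.1754 m

z₀ ≈ 0.18 m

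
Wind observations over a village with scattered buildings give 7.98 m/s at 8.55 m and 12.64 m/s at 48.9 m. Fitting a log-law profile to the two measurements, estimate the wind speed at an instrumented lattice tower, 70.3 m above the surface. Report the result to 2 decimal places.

Log law: V ∝ ln(z/z₀). From the pair, with r = V₁/V₂ = 0.63133,
ln z₀ = (ln z₁ − r·ln z₂)/(1 − r) = (2.1459 − 0.63133×3.8898)/0.36867 = -0.8403 → z₀ = 0.4316 m
V₃ = V₁ · ln(z₃/z₀)/ln(z₁/z₀) = 7.98 × 5.0931/2.9862 = 13.6100 m/s

13.61 m/s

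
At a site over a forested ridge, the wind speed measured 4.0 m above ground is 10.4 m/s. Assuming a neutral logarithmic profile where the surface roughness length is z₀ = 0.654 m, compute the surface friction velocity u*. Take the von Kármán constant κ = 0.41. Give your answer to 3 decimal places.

Log law: V(z) = (u*/κ) · ln(z/z₀) ⇒ u* = κ · V / ln(z/z₀)
u* = 0.41 × 10.4 / ln(4.0/0.654) = 0.41 × 10.4 / 1.8109
   = 4.2640 / 1.8109 = 2.3546 m/s

u* ≈ 2.355 m/s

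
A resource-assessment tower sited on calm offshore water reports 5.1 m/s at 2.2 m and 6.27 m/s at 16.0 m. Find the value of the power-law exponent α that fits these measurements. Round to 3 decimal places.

Power law: V₂/V₁ = (z₂/z₁)^α ⇒ α = ln(V₂/V₁) / ln(z₂/z₁)
α = ln(6.27/5.1) / ln(16.0/2.2) = ln(1.2294) / ln(7.2727)
  = 0.20654 / 1.98413 = 0.10409

α ≈ 0.104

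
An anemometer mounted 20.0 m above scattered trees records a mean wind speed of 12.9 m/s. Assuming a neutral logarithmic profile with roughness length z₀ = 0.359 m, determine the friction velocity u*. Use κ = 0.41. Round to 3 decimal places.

Log law: V(z) = (u*/κ) · ln(z/z₀) ⇒ u* = κ · V / ln(z/z₀)
u* = 0.41 × 12.9 / ln(20.0/0.359) = 0.41 × 12.9 / 4.0202
   = 5.2890 / 4.0202 = 1.3156 m/s

u* ≈ 1.316 m/s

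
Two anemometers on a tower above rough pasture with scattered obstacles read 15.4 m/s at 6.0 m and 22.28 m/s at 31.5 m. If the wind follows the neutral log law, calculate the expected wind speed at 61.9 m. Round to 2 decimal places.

Log law: V ∝ ln(z/z₀). From the pair, with r = V₁/V₂ = 0.69120,
ln z₀ = (ln z₁ − r·ln z₂)/(1 − r) = (1.7918 − 0.69120×3.4500)/0.30880 = -1.9200 → z₀ = 0.1466 m
V₃ = V₁ · ln(z₃/z₀)/ln(z₁/z₀) = 15.4 × 6.0455/3.7117 = 25.0828 m/s

25.08 m/s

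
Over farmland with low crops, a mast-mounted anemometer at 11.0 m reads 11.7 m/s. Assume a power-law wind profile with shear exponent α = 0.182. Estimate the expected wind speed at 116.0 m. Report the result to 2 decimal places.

17.96 m/s

Power-law profile: V₂ = V₁ · (z₂/z₁)^α
V₂ = 11.7 × (116.0/11.0)^0.182 = 11.7 × (10.5455)^0.182
    = 11.7 × 1.5353 = 17.9632 m/s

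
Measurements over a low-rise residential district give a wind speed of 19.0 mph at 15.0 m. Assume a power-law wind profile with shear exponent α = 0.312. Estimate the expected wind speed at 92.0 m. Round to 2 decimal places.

Power-law profile: V₂ = V₁ · (z₂/z₁)^α
V₂ = 19.0 × (92.0/15.0)^0.312 = 19.0 × (6.1333)^0.312
    = 19.0 × 1.7610 = 33.4592 mph

33.46 mph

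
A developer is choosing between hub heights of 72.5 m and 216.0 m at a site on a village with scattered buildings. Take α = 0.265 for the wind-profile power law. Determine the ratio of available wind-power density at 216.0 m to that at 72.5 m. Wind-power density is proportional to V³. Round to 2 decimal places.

2.38

Speed ratio: V_B/V_A = (z_B/z_A)^α = (216.0/72.5)^0.265 = (2.9793)^0.265 = 1.33549
Power-density ratio: P_B/P_A = (V_B/V_A)³ = (1.33549)³ = 2.38189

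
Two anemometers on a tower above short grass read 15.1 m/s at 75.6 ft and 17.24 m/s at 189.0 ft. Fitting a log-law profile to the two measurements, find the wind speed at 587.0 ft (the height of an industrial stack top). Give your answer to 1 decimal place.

19.9 m/s

Log law: V ∝ ln(z/z₀). From the pair, with r = V₁/V₂ = 0.87587,
ln z₀ = (ln z₁ − r·ln z₂)/(1 − r) = (4.3255 − 0.87587×5.2417)/0.12413 = -2.1400 → z₀ = 0.1177 ft
V₃ = V₁ · ln(z₃/z₀)/ln(z₁/z₀) = 15.1 × 8.5150/6.4654 = 19.8868 m/s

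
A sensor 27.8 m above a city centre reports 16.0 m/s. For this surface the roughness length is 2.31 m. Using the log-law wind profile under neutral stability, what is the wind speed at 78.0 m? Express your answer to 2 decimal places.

22.64 m/s

Log law: V(z) ∝ ln(z/z₀), so V₂/V₁ = ln(z₂/z₀) / ln(z₁/z₀).
ln(78.0/2.31) = 3.5195, ln(27.8/2.31) = 2.4878
V₂ = 16.0 × 3.5195/2.4878 = 16.0 × 1.4147 = 22.6351 m/s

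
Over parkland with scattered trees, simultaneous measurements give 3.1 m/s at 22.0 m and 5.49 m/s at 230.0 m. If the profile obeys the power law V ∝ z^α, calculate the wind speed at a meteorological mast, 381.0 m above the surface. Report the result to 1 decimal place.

First find α: α = ln(V₂/V₁)/ln(z₂/z₁) = ln(5.49/3.1)/ln(230.0/22.0) = 0.57153/2.34704 = 0.2435
Extrapolate from 230.0 m to 381.0 m: V₃ = 5.49 × (381.0/230.0)^0.2435 = 5.49 × 1.1308 = 6.2080 m/s

6.2 m/s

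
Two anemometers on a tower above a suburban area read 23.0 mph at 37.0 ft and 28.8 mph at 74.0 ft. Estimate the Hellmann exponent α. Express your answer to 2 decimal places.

α ≈ 0.32

Power law: V₂/V₁ = (z₂/z₁)^α ⇒ α = ln(V₂/V₁) / ln(z₂/z₁)
α = ln(28.8/23.0) / ln(74.0/37.0) = ln(1.2522) / ln(2.0000)
  = 0.22488 / 0.69315 = 0.32443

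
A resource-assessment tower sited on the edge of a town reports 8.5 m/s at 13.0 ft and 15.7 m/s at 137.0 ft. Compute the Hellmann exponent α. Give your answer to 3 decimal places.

α ≈ 0.261

Power law: V₂/V₁ = (z₂/z₁)^α ⇒ α = ln(V₂/V₁) / ln(z₂/z₁)
α = ln(15.7/8.5) / ln(137.0/13.0) = ln(1.8471) / ln(10.5385)
  = 0.61359 / 2.35503 = 0.26055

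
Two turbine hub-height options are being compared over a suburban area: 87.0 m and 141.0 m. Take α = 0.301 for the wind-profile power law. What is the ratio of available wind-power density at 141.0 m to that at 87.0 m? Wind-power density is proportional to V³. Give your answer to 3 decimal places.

Speed ratio: V_B/V_A = (z_B/z_A)^α = (141.0/87.0)^0.301 = (1.6207)^0.301 = 1.15643
Power-density ratio: P_B/P_A = (V_B/V_A)³ = (1.15643)³ = 1.54653

1.547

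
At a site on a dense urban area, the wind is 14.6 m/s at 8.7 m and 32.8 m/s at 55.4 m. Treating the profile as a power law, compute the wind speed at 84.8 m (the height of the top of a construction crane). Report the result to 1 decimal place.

39.5 m/s

First find α: α = ln(V₂/V₁)/ln(z₂/z₁) = ln(32.8/14.6)/ln(55.4/8.7) = 0.80941/1.85126 = 0.4372
Extrapolate from 55.4 m to 84.8 m: V₃ = 32.8 × (84.8/55.4)^0.4372 = 32.8 × 1.2046 = 39.5103 m/s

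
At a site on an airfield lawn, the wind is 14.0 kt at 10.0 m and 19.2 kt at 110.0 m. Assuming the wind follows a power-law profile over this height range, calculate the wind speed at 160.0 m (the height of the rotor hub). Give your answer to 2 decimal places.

First find α: α = ln(V₂/V₁)/ln(z₂/z₁) = ln(19.2/14.0)/ln(110.0/10.0) = 0.31585/2.39790 = 0.1317
Extrapolate from 110.0 m to 160.0 m: V₃ = 19.2 × (160.0/110.0)^0.1317 = 19.2 × 1.0506 = 20.1714 kt

20.17 kt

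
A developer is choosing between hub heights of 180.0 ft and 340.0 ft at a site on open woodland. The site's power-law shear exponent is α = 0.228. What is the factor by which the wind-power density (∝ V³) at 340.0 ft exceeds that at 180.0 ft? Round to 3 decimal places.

Speed ratio: V_B/V_A = (z_B/z_A)^α = (340.0/180.0)^0.228 = (1.8889)^0.228 = 1.15605
Power-density ratio: P_B/P_A = (V_B/V_A)³ = (1.15605)³ = 1.54499

1.545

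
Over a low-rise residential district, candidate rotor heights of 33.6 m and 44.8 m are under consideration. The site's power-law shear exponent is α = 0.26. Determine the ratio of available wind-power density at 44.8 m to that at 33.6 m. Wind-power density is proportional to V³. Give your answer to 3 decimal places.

Speed ratio: V_B/V_A = (z_B/z_A)^α = (44.8/33.6)^0.26 = (1.3333)^0.26 = 1.07767
Power-density ratio: P_B/P_A = (V_B/V_A)³ = (1.07767)³ = 1.25156

1.252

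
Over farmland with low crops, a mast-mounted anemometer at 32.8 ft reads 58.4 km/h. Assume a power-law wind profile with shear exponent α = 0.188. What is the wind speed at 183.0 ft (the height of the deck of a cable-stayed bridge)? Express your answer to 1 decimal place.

80.7 km/h

Power-law profile: V₂ = V₁ · (z₂/z₁)^α
V₂ = 58.4 × (183.0/32.8)^0.188 = 58.4 × (5.5793)^0.188
    = 58.4 × 1.3815 = 80.6806 km/h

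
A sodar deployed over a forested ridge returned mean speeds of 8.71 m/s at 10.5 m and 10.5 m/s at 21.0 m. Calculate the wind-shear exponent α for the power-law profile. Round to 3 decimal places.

α ≈ 0.270

Power law: V₂/V₁ = (z₂/z₁)^α ⇒ α = ln(V₂/V₁) / ln(z₂/z₁)
α = ln(10.5/8.71) / ln(21.0/10.5) = ln(1.2055) / ln(2.0000)
  = 0.18690 / 0.69315 = 0.26964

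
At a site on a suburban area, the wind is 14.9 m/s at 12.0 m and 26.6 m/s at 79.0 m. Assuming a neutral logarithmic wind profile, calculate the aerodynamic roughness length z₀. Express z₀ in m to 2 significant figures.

z₀ ≈ 1.1 m

Log law: V(z) ∝ ln(z/z₀). With r = V₁/V₂ = 14.9/26.6 = 0.56015,
r · ln(z₂/z₀) = ln(z₁/z₀) ⇒ ln z₀ = (ln z₁ − r·ln z₂)/(1 − r)
ln z₀ = (2.48491 − 0.56015×4.36945) / 0.43985 = 0.0849
z₀ = exp(0.0849) = 1.089 m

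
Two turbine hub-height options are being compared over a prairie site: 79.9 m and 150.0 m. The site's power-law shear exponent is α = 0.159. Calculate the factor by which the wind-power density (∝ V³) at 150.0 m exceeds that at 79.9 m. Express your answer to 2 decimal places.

Speed ratio: V_B/V_A = (z_B/z_A)^α = (150.0/79.9)^0.159 = (1.8773)^0.159 = 1.10533
Power-density ratio: P_B/P_A = (V_B/V_A)³ = (1.10533)³ = 1.35046

1.35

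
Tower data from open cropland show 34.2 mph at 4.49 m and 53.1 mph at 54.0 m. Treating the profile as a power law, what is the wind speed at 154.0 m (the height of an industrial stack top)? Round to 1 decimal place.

63.9 mph

First find α: α = ln(V₂/V₁)/ln(z₂/z₁) = ln(53.1/34.2)/ln(54.0/4.49) = 0.43995/2.48713 = 0.1769
Extrapolate from 54.0 m to 154.0 m: V₃ = 53.1 × (154.0/54.0)^0.1769 = 53.1 × 1.2037 = 63.9149 mph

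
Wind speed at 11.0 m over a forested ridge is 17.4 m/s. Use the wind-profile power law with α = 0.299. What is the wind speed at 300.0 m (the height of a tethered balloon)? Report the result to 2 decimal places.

46.76 m/s

Power-law profile: V₂ = V₁ · (z₂/z₁)^α
V₂ = 17.4 × (300.0/11.0)^0.299 = 17.4 × (27.2727)^0.299
    = 17.4 × 2.6871 = 46.7554 m/s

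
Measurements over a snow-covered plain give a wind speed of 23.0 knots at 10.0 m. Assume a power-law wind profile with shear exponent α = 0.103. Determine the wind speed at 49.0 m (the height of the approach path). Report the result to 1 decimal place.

27.1 knots

Power-law profile: V₂ = V₁ · (z₂/z₁)^α
V₂ = 23.0 × (49.0/10.0)^0.103 = 23.0 × (4.9000)^0.103
    = 23.0 × 1.1779 = 27.0906 knots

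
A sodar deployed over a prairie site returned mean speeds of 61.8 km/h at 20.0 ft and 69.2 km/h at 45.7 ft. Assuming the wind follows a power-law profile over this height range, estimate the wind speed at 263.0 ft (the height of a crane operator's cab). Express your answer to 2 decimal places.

87.93 km/h

First find α: α = ln(V₂/V₁)/ln(z₂/z₁) = ln(69.2/61.8)/ln(45.7/20.0) = 0.11310/0.82637 = 0.1369
Extrapolate from 45.7 ft to 263.0 ft: V₃ = 69.2 × (263.0/45.7)^0.1369 = 69.2 × 1.2706 = 87.9278 km/h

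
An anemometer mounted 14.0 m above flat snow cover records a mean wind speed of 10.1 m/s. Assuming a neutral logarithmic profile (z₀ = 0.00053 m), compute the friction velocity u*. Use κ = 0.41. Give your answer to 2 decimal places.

Log law: V(z) = (u*/κ) · ln(z/z₀) ⇒ u* = κ · V / ln(z/z₀)
u* = 0.41 × 10.1 / ln(14.0/0.00053) = 0.41 × 10.1 / 10.1817
   = 4.1410 / 10.1817 = 0.4067 m/s

u* ≈ 0.41 m/s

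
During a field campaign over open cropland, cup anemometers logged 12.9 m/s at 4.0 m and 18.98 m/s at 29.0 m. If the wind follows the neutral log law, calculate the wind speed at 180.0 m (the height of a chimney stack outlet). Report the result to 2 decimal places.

Log law: V ∝ ln(z/z₀). From the pair, with r = V₁/V₂ = 0.67966,
ln z₀ = (ln z₁ − r·ln z₂)/(1 − r) = (1.3863 − 0.67966×3.3673)/0.32034 = -2.8168 → z₀ = 0.05980 m
V₃ = V₁ · ln(z₃/z₀)/ln(z₁/z₀) = 12.9 × 8.0098/4.2031 = 24.5832 m/s

24.58 m/s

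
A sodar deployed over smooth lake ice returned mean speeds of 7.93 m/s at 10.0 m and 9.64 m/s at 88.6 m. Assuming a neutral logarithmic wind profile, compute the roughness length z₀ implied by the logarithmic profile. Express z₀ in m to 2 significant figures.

z₀ ≈ 0.00040 m

Log law: V(z) ∝ ln(z/z₀). With r = V₁/V₂ = 7.93/9.64 = 0.82261,
r · ln(z₂/z₀) = ln(z₁/z₀) ⇒ ln z₀ = (ln z₁ − r·ln z₂)/(1 − r)
ln z₀ = (2.30259 − 0.82261×4.48413) / 0.17739 = -7.8142
z₀ = exp(-7.8142) = 0.0004040 m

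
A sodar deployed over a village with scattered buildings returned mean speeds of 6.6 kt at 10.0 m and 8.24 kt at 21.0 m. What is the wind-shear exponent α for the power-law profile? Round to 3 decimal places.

Power law: V₂/V₁ = (z₂/z₁)^α ⇒ α = ln(V₂/V₁) / ln(z₂/z₁)
α = ln(8.24/6.6) / ln(21.0/10.0) = ln(1.2485) / ln(2.1000)
  = 0.22193 / 0.74194 = 0.29912

α ≈ 0.299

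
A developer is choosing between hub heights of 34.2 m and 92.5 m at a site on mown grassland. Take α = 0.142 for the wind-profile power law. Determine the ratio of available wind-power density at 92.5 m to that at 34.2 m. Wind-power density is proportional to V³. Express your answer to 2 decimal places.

Speed ratio: V_B/V_A = (z_B/z_A)^α = (92.5/34.2)^0.142 = (2.7047)^0.142 = 1.15176
Power-density ratio: P_B/P_A = (V_B/V_A)³ = (1.15176)³ = 1.52785

1.53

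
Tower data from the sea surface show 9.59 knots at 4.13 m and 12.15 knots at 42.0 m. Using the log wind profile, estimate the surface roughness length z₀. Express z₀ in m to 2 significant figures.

Log law: V(z) ∝ ln(z/z₀). With r = V₁/V₂ = 9.59/12.15 = 0.78930,
r · ln(z₂/z₀) = ln(z₁/z₀) ⇒ ln z₀ = (ln z₁ − r·ln z₂)/(1 − r)
ln z₀ = (1.41828 − 0.78930×3.73767) / 0.21070 = -7.2704
z₀ = exp(-7.2704) = 0.0006958 m

z₀ ≈ 0.00070 m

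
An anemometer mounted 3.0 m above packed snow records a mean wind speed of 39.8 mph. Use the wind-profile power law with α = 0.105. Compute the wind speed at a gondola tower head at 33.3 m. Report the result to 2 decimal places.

Power-law profile: V₂ = V₁ · (z₂/z₁)^α
V₂ = 39.8 × (33.3/3.0)^0.105 = 39.8 × (11.1000)^0.105
    = 39.8 × 1.2875 = 51.2439 mph

51.24 mph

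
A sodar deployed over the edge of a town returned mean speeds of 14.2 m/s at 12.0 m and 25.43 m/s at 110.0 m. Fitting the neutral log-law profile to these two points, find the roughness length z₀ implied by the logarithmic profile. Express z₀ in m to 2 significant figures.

Log law: V(z) ∝ ln(z/z₀). With r = V₁/V₂ = 14.2/25.43 = 0.55840,
r · ln(z₂/z₀) = ln(z₁/z₀) ⇒ ln z₀ = (ln z₁ − r·ln z₂)/(1 − r)
ln z₀ = (2.48491 − 0.55840×4.70048) / 0.44160 = -0.3166
z₀ = exp(-0.3166) = 0.7286 m

z₀ ≈ 0.73 m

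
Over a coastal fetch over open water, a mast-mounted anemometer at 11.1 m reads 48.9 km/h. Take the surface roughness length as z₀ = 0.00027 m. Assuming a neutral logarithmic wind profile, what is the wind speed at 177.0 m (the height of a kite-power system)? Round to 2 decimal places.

61.65 km/h

Log law: V(z) ∝ ln(z/z₀), so V₂/V₁ = ln(z₂/z₀) / ln(z₁/z₀).
ln(177.0/0.00027) = 13.3932, ln(11.1/0.00027) = 10.6240
V₂ = 48.9 × 13.3932/10.6240 = 48.9 × 1.2607 = 61.6460 km/h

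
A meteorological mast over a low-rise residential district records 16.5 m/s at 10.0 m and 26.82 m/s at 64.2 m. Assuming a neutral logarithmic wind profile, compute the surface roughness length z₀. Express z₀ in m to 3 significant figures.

z₀ ≈ 0.512 m

Log law: V(z) ∝ ln(z/z₀). With r = V₁/V₂ = 16.5/26.82 = 0.61521,
r · ln(z₂/z₀) = ln(z₁/z₀) ⇒ ln z₀ = (ln z₁ − r·ln z₂)/(1 − r)
ln z₀ = (2.30259 − 0.61521×4.16200) / 0.38479 = -0.6703
z₀ = exp(-0.6703) = 0.5115 m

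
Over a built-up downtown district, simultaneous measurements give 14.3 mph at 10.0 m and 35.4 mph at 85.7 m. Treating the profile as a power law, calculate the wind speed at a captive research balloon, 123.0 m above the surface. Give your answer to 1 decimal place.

First find α: α = ln(V₂/V₁)/ln(z₂/z₁) = ln(35.4/14.3)/ln(85.7/10.0) = 0.90645/2.14827 = 0.4219
Extrapolate from 85.7 m to 123.0 m: V₃ = 35.4 × (123.0/85.7)^0.4219 = 35.4 × 1.1647 = 41.2303 mph

41.2 mph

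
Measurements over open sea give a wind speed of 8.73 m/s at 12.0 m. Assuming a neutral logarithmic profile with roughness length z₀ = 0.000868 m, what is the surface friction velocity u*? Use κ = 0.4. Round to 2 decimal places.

u* ≈ 0.37 m/s

Log law: V(z) = (u*/κ) · ln(z/z₀) ⇒ u* = κ · V / ln(z/z₀)
u* = 0.4 × 8.73 / ln(12.0/0.000868) = 0.4 × 8.73 / 9.5342
   = 3.4920 / 9.5342 = 0.3663 m/s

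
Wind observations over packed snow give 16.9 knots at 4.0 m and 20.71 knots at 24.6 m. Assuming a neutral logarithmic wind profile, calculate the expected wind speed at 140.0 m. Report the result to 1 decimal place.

24.4 knots

Log law: V ∝ ln(z/z₀). From the pair, with r = V₁/V₂ = 0.81603,
ln z₀ = (ln z₁ − r·ln z₂)/(1 − r) = (1.3863 − 0.81603×3.2027)/0.18397 = -6.6709 → z₀ = 0.001267 m
V₃ = V₁ · ln(z₃/z₀)/ln(z₁/z₀) = 16.9 × 11.6126/8.0572 = 24.3573 knots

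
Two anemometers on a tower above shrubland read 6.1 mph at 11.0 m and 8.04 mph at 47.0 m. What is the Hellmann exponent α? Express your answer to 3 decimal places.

α ≈ 0.190

Power law: V₂/V₁ = (z₂/z₁)^α ⇒ α = ln(V₂/V₁) / ln(z₂/z₁)
α = ln(8.04/6.1) / ln(47.0/11.0) = ln(1.3180) / ln(4.2727)
  = 0.27614 / 1.45225 = 0.19015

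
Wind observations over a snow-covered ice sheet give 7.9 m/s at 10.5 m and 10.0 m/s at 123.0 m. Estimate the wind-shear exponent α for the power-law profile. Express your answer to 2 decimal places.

Power law: V₂/V₁ = (z₂/z₁)^α ⇒ α = ln(V₂/V₁) / ln(z₂/z₁)
α = ln(10.0/7.9) / ln(123.0/10.5) = ln(1.2658) / ln(11.7143)
  = 0.23572 / 2.46081 = 0.09579

α ≈ 0.10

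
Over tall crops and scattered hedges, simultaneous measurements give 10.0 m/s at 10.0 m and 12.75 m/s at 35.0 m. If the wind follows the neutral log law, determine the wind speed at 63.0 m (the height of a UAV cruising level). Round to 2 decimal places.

Log law: V ∝ ln(z/z₀). From the pair, with r = V₁/V₂ = 0.78431,
ln z₀ = (ln z₁ − r·ln z₂)/(1 − r) = (2.3026 − 0.78431×3.5553)/0.21569 = -2.2529 → z₀ = 0.1051 m
V₃ = V₁ · ln(z₃/z₀)/ln(z₁/z₀) = 10.0 × 6.3961/4.5555 = 14.0403 m/s

14.04 m/s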